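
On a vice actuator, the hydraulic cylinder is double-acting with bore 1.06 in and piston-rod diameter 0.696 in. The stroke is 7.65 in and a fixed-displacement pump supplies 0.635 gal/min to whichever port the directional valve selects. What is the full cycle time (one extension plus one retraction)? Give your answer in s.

t ≈ 4.33 s

Cap-side area A_cap = π/4 × (1.06 in)² = 0.8825 in^2
Rod-side annular area A_ann = π/4 × (1.06² − 0.696²) = 0.5020 in^2
t_ext = A_cap·L/Q = 2.761 s
t_ret = A_ann·L/Q = 1.571 s
t_cycle = t_ext + t_ret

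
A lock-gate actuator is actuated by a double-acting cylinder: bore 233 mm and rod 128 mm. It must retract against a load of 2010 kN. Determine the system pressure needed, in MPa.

P ≈ 67.5 MPa

Rod-side annular area A_ann = π/4 × (233² − 128²) = 29770 mm^2
Retraction: pressure acts on the annular area.
P = F / A = 2010 kN / A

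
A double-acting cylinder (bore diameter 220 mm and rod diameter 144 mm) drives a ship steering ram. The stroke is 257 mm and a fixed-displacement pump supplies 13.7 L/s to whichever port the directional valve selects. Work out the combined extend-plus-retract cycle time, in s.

Cap-side area A_cap = π/4 × (220 mm)² = 38010 mm^2
Rod-side annular area A_ann = π/4 × (220² − 144²) = 21730 mm^2
t_ext = A_cap·L/Q = 0.7131 s
t_ret = A_ann·L/Q = 0.4076 s
t_cycle = t_ext + t_ret

t ≈ 1.12 s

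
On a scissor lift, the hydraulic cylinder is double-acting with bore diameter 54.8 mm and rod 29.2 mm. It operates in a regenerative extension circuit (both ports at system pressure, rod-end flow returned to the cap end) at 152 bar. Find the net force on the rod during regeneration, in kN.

With equal pressure on both faces, forces on the annular region cancel; the net push is pressure × rod cross-section.
Rod cross-section A_rod = π/4 × (29.2 mm)² = 669.7 mm^2
F = P × A_rod

F ≈ 10.2 kN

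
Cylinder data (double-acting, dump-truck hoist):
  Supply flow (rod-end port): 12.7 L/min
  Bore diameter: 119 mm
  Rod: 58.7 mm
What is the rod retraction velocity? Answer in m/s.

Rod-side annular area A_ann = π/4 × (119² − 58.7²) = 8416 mm^2
Flow into the rod-end port fills the annular volume.
v = Q / A

v ≈ 0.0252 m/s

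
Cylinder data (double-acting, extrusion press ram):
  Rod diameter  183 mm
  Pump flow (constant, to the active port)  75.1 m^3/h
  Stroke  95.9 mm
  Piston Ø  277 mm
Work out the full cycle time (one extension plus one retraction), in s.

t ≈ 0.433 s

Cap-side area A_cap = π/4 × (277 mm)² = 60260 mm^2
Rod-side annular area A_ann = π/4 × (277² − 183²) = 33960 mm^2
t_ext = A_cap·L/Q = 0.2770 s
t_ret = A_ann·L/Q = 0.1561 s
t_cycle = t_ext + t_ret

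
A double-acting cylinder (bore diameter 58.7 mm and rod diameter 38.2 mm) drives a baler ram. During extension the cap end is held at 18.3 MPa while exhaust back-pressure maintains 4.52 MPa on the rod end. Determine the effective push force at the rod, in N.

Cap-side area A_cap = π/4 × (58.7 mm)² = 2706 mm^2
Rod-side annular area A_ann = π/4 × (58.7² − 38.2²) = 1560 mm^2
Net thrust = P_cap·A_cap − P_rod·A_ann = 49520 N − 7052 N

F ≈ 42500 N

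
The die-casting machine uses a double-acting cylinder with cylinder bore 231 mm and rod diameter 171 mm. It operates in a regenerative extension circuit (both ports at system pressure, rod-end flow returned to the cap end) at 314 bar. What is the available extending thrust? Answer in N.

F ≈ 7.21e5 N

With equal pressure on both faces, forces on the annular region cancel; the net push is pressure × rod cross-section.
Rod cross-section A_rod = π/4 × (171 mm)² = 22970 mm^2
F = P × A_rod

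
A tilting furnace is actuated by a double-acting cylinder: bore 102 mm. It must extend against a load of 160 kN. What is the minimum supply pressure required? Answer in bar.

Cap-side area A_cap = π/4 × (102 mm)² = 8171 mm^2
P = F / A = 160 kN / A

P ≈ 196 bar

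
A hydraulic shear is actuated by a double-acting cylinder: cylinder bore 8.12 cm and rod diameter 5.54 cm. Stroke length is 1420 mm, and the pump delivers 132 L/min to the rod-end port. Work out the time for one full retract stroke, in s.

Rod-side annular area A_ann = π/4 × (8.12² − 5.54²) = 27.68 cm^2
Swept volume V = A × L; t = V / Q = A·L / Q

t ≈ 1.79 s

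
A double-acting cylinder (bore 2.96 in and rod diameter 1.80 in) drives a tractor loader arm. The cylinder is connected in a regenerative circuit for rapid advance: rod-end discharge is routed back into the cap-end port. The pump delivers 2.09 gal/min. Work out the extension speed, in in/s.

In regeneration the rod-end outflow joins the pump flow into the cap end, so the net volume the pump must supply per unit advance equals the rod cross-section area.
Rod cross-section A_rod = π/4 × (1.80 in)² = 2.545 in^2
v = Q_pump / A_rod

v ≈ 3.16 in/s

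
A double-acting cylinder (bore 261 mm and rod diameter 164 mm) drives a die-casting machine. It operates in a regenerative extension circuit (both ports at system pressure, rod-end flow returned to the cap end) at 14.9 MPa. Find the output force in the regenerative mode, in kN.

F ≈ 315 kN

With equal pressure on both faces, forces on the annular region cancel; the net push is pressure × rod cross-section.
Rod cross-section A_rod = π/4 × (164 mm)² = 21120 mm^2
F = P × A_rod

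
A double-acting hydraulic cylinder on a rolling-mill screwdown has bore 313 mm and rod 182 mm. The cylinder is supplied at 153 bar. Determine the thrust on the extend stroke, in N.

Cap-side area A_cap = π/4 × (313 mm)² = 76940 mm^2
F = P × A_cap = 153 bar × A_cap

F ≈ 1.18e6 N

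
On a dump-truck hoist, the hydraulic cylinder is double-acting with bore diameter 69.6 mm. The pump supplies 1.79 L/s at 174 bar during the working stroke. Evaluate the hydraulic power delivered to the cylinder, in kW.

W ≈ 31.1 kW

Hydraulic power = P × Q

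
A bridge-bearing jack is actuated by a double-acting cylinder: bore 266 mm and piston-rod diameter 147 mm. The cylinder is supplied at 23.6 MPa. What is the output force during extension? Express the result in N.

F ≈ 1.31e6 N

Cap-side area A_cap = π/4 × (266 mm)² = 55570 mm^2
F = P × A_cap = 23.6 MPa × A_cap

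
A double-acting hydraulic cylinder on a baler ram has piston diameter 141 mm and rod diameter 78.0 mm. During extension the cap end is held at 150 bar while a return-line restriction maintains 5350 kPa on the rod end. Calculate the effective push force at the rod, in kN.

Cap-side area A_cap = π/4 × (141 mm)² = 15610 mm^2
Rod-side annular area A_ann = π/4 × (141² − 78.0²) = 10840 mm^2
Net thrust = P_cap·A_cap − P_rod·A_ann = 234.2 kN − 57.97 kN

F ≈ 176 kN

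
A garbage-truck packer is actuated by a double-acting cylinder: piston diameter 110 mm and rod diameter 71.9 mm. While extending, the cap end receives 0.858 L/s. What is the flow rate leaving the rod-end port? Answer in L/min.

Cap-side area A_cap = π/4 × (110 mm)² = 9503 mm^2
Rod-side annular area A_ann = π/4 × (110² − 71.9²) = 5443 mm^2
Piston speed v = Q_in/A_cap; rod-end outflow Q_out = v × A_ann = Q_in × A_ann/A_cap.

Q_out ≈ 29.5 L/min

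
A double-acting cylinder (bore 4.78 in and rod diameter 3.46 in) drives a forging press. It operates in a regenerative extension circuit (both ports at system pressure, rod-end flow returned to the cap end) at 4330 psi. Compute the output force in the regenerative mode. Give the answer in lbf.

With equal pressure on both faces, forces on the annular region cancel; the net push is pressure × rod cross-section.
Rod cross-section A_rod = π/4 × (3.46 in)² = 9.402 in^2
F = P × A_rod

F ≈ 40700 lbf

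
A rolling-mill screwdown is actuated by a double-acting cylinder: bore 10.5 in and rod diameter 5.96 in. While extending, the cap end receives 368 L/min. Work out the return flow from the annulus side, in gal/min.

Cap-side area A_cap = π/4 × (10.5 in)² = 86.59 in^2
Rod-side annular area A_ann = π/4 × (10.5² − 5.96²) = 58.69 in^2
Piston speed v = Q_in/A_cap; rod-end outflow Q_out = v × A_ann = Q_in × A_ann/A_cap.

Q_out ≈ 65.9 gal/min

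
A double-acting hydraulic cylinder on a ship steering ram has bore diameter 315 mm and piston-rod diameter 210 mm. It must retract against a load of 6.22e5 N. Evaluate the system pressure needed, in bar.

Rod-side annular area A_ann = π/4 × (315² − 210²) = 43300 mm^2
Retraction: pressure acts on the annular area.
P = F / A = 6.22e5 N / A

P ≈ 144 bar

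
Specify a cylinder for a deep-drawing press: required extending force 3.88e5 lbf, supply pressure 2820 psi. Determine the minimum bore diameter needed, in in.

Extension force acts on the full piston face: F = P × (π/4)D².
D = √(4F / (πP)) = √(4 × 3.88e5 lbf / (π × 2820 psi))

D ≈ 13.2 in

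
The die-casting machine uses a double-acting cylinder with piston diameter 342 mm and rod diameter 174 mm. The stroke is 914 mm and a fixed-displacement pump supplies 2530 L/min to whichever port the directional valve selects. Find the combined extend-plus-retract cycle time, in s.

t ≈ 3.47 s

Cap-side area A_cap = π/4 × (342 mm)² = 91860 mm^2
Rod-side annular area A_ann = π/4 × (342² − 174²) = 68080 mm^2
t_ext = A_cap·L/Q = 1.991 s
t_ret = A_ann·L/Q = 1.476 s
t_cycle = t_ext + t_ret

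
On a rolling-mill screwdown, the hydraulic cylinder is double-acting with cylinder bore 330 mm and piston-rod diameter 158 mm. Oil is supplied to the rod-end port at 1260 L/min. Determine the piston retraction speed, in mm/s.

v ≈ 319 mm/s

Rod-side annular area A_ann = π/4 × (330² − 158²) = 65920 mm^2
Flow into the rod-end port fills the annular volume.
v = Q / A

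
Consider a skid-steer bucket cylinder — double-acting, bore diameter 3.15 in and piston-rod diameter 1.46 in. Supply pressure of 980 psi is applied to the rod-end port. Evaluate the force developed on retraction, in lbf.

F ≈ 6000 lbf

Rod-side annular area A_ann = π/4 × (3.15² − 1.46²) = 6.119 in^2
On retraction the pressure acts on the annular area (bore minus rod).
F = P × A_ann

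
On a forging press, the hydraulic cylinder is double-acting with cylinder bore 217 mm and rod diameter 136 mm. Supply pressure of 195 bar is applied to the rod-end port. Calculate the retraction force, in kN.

Rod-side annular area A_ann = π/4 × (217² − 136²) = 22460 mm^2
On retraction the pressure acts on the annular area (bore minus rod).
F = P × A_ann

F ≈ 438 kN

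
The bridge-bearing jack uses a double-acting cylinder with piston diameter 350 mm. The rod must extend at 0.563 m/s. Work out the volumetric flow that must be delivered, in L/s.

Cap-side area A_cap = π/4 × (350 mm)² = 96210 mm^2
Q = A × v

Q ≈ 54.2 L/s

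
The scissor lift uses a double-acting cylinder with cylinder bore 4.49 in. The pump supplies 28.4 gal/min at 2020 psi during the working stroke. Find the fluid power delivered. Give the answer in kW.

Hydraulic power = P × Q

W ≈ 25.0 kW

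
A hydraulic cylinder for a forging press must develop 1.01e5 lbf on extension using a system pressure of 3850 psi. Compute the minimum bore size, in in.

Extension force acts on the full piston face: F = P × (π/4)D².
D = √(4F / (πP)) = √(4 × 1.01e5 lbf / (π × 3850 psi))

D ≈ 5.78 in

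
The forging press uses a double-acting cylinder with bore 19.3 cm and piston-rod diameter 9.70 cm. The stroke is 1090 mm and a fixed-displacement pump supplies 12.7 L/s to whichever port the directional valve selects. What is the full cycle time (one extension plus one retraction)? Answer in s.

Cap-side area A_cap = π/4 × (19.3 cm)² = 292.6 cm^2
Rod-side annular area A_ann = π/4 × (19.3² − 9.70²) = 218.7 cm^2
t_ext = A_cap·L/Q = 2.511 s
t_ret = A_ann·L/Q = 1.877 s
t_cycle = t_ext + t_ret

t ≈ 4.39 s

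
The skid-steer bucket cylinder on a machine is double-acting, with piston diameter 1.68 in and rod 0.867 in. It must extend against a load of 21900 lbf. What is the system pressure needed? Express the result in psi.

Cap-side area A_cap = π/4 × (1.68 in)² = 2.217 in^2
P = F / A = 21900 lbf / A

P ≈ 9880 psi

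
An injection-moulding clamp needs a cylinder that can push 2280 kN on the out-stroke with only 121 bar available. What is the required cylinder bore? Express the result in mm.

D ≈ 490 mm

Extension force acts on the full piston face: F = P × (π/4)D².
D = √(4F / (πP)) = √(4 × 2280 kN / (π × 121 bar))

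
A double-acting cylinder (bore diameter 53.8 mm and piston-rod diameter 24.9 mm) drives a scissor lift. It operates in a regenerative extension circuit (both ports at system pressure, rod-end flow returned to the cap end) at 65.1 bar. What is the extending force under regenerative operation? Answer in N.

With equal pressure on both faces, forces on the annular region cancel; the net push is pressure × rod cross-section.
Rod cross-section A_rod = π/4 × (24.9 mm)² = 487.0 mm^2
F = P × A_rod

F ≈ 3170 N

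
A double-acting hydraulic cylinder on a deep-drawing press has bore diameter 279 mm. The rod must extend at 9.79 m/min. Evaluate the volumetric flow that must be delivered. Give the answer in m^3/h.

Cap-side area A_cap = π/4 × (279 mm)² = 61140 mm^2
Q = A × v

Q ≈ 35.9 m^3/h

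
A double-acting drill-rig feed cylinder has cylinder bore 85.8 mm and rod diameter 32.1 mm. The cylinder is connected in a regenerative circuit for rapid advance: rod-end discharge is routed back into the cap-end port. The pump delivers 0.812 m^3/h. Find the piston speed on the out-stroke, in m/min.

In regeneration the rod-end outflow joins the pump flow into the cap end, so the net volume the pump must supply per unit advance equals the rod cross-section area.
Rod cross-section A_rod = π/4 × (32.1 mm)² = 809.3 mm^2
v = Q_pump / A_rod

v ≈ 16.7 m/min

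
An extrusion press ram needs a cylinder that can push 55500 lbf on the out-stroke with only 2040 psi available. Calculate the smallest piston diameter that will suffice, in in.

D ≈ 5.89 in

Extension force acts on the full piston face: F = P × (π/4)D².
D = √(4F / (πP)) = √(4 × 55500 lbf / (π × 2040 psi))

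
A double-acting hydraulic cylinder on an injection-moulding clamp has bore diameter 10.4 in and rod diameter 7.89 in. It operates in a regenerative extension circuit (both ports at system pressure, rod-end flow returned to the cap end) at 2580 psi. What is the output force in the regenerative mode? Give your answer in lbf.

With equal pressure on both faces, forces on the annular region cancel; the net push is pressure × rod cross-section.
Rod cross-section A_rod = π/4 × (7.89 in)² = 48.89 in^2
F = P × A_rod

F ≈ 1.26e5 lbf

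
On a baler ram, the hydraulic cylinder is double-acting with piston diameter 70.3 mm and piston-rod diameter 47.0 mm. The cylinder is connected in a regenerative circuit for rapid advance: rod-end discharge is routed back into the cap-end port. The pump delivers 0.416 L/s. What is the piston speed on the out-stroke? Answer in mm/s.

In regeneration the rod-end outflow joins the pump flow into the cap end, so the net volume the pump must supply per unit advance equals the rod cross-section area.
Rod cross-section A_rod = π/4 × (47.0 mm)² = 1735 mm^2
v = Q_pump / A_rod

v ≈ 240 mm/s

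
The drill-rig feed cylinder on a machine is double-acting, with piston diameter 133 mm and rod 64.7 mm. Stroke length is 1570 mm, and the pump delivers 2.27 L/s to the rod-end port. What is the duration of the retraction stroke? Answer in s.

t ≈ 7.33 s

Rod-side annular area A_ann = π/4 × (133² − 64.7²) = 10610 mm^2
Swept volume V = A × L; t = V / Q = A·L / Q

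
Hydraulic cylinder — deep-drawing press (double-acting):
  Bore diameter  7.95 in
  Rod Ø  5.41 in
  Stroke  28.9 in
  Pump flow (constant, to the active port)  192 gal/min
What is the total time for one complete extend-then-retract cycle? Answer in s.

Cap-side area A_cap = π/4 × (7.95 in)² = 49.64 in^2
Rod-side annular area A_ann = π/4 × (7.95² − 5.41²) = 26.65 in^2
t_ext = A_cap·L/Q = 1.941 s
t_ret = A_ann·L/Q = 1.042 s
t_cycle = t_ext + t_ret

t ≈ 2.98 s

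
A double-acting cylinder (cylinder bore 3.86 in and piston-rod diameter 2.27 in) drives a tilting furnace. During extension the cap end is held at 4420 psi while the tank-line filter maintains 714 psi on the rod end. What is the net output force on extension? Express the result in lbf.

Cap-side area A_cap = π/4 × (3.86 in)² = 11.70 in^2
Rod-side annular area A_ann = π/4 × (3.86² − 2.27²) = 7.655 in^2
Net thrust = P_cap·A_cap − P_rod·A_ann = 51720 lbf − 5466 lbf

F ≈ 46300 lbf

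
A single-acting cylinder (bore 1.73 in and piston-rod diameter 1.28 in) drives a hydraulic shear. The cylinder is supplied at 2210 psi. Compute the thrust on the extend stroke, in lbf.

F ≈ 5190 lbf

Cap-side area A_cap = π/4 × (1.73 in)² = 2.351 in^2
F = P × A_cap = 2210 psi × A_cap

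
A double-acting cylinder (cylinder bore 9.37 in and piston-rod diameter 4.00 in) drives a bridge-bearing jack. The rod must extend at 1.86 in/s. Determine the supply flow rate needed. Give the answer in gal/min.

Q ≈ 33.3 gal/min

Cap-side area A_cap = π/4 × (9.37 in)² = 68.96 in^2
Q = A × v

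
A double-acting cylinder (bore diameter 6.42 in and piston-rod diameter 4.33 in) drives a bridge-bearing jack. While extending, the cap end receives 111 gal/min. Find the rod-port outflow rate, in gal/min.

Q_out ≈ 60.5 gal/min

Cap-side area A_cap = π/4 × (6.42 in)² = 32.37 in^2
Rod-side annular area A_ann = π/4 × (6.42² − 4.33²) = 17.65 in^2
Piston speed v = Q_in/A_cap; rod-end outflow Q_out = v × A_ann = Q_in × A_ann/A_cap.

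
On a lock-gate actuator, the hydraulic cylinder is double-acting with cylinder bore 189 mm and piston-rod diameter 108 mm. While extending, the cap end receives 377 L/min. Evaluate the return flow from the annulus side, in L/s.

Cap-side area A_cap = π/4 × (189 mm)² = 28060 mm^2
Rod-side annular area A_ann = π/4 × (189² − 108²) = 18890 mm^2
Piston speed v = Q_in/A_cap; rod-end outflow Q_out = v × A_ann = Q_in × A_ann/A_cap.

Q_out ≈ 4.23 L/s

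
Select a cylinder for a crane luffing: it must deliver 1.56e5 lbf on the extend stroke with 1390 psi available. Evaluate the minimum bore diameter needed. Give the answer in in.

D ≈ 12.0 in

Extension force acts on the full piston face: F = P × (π/4)D².
D = √(4F / (πP)) = √(4 × 1.56e5 lbf / (π × 1390 psi))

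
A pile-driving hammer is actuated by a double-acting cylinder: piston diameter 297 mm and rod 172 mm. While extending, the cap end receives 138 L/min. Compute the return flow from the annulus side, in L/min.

Cap-side area A_cap = π/4 × (297 mm)² = 69280 mm^2
Rod-side annular area A_ann = π/4 × (297² − 172²) = 46040 mm^2
Piston speed v = Q_in/A_cap; rod-end outflow Q_out = v × A_ann = Q_in × A_ann/A_cap.

Q_out ≈ 91.7 L/min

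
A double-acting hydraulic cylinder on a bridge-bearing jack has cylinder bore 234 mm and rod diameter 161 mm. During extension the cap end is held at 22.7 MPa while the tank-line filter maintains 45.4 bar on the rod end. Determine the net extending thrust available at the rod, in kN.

F ≈ 873 kN

Cap-side area A_cap = π/4 × (234 mm)² = 43010 mm^2
Rod-side annular area A_ann = π/4 × (234² − 161²) = 22650 mm^2
Net thrust = P_cap·A_cap − P_rod·A_ann = 976.2 kN − 102.8 kN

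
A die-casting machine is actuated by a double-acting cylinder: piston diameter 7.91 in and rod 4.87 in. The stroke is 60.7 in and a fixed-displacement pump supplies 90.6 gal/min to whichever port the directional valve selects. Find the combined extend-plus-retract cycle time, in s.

Cap-side area A_cap = π/4 × (7.91 in)² = 49.14 in^2
Rod-side annular area A_ann = π/4 × (7.91² − 4.87²) = 30.51 in^2
t_ext = A_cap·L/Q = 8.552 s
t_ret = A_ann·L/Q = 5.310 s
t_cycle = t_ext + t_ret

t ≈ 13.9 s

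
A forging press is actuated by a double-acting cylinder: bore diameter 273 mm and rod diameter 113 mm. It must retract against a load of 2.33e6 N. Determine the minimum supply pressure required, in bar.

P ≈ 480 bar

Rod-side annular area A_ann = π/4 × (273² − 113²) = 48510 mm^2
Retraction: pressure acts on the annular area.
P = F / A = 2.33e6 N / A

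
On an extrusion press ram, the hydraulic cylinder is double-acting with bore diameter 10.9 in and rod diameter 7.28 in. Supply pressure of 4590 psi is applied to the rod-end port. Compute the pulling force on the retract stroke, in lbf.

F ≈ 2.37e5 lbf

Rod-side annular area A_ann = π/4 × (10.9² − 7.28²) = 51.69 in^2
On retraction the pressure acts on the annular area (bore minus rod).
F = P × A_ann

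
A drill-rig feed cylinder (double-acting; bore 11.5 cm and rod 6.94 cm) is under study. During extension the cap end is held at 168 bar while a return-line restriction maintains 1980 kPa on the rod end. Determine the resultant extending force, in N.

Cap-side area A_cap = π/4 × (11.5 cm)² = 103.9 cm^2
Rod-side annular area A_ann = π/4 × (11.5² − 6.94²) = 66.04 cm^2
Net thrust = P_cap·A_cap − P_rod·A_ann = 1.745e5 N − 13080 N

F ≈ 1.61e5 N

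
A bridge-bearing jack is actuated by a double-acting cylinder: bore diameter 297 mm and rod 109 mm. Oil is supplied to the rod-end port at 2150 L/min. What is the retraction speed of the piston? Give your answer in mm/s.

v ≈ 598 mm/s

Rod-side annular area A_ann = π/4 × (297² − 109²) = 59950 mm^2
Flow into the rod-end port fills the annular volume.
v = Q / A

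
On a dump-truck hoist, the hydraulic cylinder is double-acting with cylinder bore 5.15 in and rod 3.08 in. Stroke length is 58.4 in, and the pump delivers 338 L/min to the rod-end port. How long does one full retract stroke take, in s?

Rod-side annular area A_ann = π/4 × (5.15² − 3.08²) = 13.38 in^2
Swept volume V = A × L; t = V / Q = A·L / Q

t ≈ 2.27 s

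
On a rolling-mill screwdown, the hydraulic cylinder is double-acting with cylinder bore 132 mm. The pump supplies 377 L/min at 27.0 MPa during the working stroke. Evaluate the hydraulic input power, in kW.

W ≈ 170 kW

Hydraulic power = P × Q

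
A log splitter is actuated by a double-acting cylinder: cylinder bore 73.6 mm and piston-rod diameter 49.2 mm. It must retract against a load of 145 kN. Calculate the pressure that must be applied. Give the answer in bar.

P ≈ 616 bar

Rod-side annular area A_ann = π/4 × (73.6² − 49.2²) = 2353 mm^2
Retraction: pressure acts on the annular area.
P = F / A = 145 kN / A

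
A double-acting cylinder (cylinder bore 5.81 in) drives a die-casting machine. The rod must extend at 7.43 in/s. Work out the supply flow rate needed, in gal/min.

Q ≈ 51.2 gal/min

Cap-side area A_cap = π/4 × (5.81 in)² = 26.51 in^2
Q = A × v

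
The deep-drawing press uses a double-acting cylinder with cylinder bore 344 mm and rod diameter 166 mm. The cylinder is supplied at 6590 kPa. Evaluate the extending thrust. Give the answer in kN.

F ≈ 612 kN

Cap-side area A_cap = π/4 × (344 mm)² = 92940 mm^2
F = P × A_cap = 6590 kPa × A_cap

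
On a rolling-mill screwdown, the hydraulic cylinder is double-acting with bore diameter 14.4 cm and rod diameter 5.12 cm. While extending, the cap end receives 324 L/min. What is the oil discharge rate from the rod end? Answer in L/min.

Cap-side area A_cap = π/4 × (14.4 cm)² = 162.9 cm^2
Rod-side annular area A_ann = π/4 × (14.4² − 5.12²) = 142.3 cm^2
Piston speed v = Q_in/A_cap; rod-end outflow Q_out = v × A_ann = Q_in × A_ann/A_cap.

Q_out ≈ 283 L/min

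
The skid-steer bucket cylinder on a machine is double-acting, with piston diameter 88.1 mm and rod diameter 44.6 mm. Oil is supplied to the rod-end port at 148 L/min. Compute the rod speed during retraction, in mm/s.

v ≈ 544 mm/s

Rod-side annular area A_ann = π/4 × (88.1² − 44.6²) = 4534 mm^2
Flow into the rod-end port fills the annular volume.
v = Q / A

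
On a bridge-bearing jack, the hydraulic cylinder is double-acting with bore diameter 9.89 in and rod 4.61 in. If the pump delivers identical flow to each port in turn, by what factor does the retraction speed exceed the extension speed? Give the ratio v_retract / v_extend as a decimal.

v_ret/v_ext ≈ 1.28

Cap-side area A_cap = π/4 × (9.89 in)² = 76.82 in^2
Rod-side annular area A_ann = π/4 × (9.89² − 4.61²) = 60.13 in^2
For equal Q, v ∝ 1/A, so v_ret/v_ext = A_cap/A_ann.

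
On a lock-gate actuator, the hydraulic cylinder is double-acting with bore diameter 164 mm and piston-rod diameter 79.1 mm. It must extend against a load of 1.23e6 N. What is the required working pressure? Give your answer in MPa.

Cap-side area A_cap = π/4 × (164 mm)² = 21120 mm^2
P = F / A = 1.23e6 N / A

P ≈ 58.2 MPa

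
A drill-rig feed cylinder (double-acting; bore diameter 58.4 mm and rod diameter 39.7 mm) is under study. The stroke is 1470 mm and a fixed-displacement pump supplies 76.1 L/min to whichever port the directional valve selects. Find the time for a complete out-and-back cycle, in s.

t ≈ 4.77 s

Cap-side area A_cap = π/4 × (58.4 mm)² = 2679 mm^2
Rod-side annular area A_ann = π/4 × (58.4² − 39.7²) = 1441 mm^2
t_ext = A_cap·L/Q = 3.105 s
t_ret = A_ann·L/Q = 1.670 s
t_cycle = t_ext + t_ret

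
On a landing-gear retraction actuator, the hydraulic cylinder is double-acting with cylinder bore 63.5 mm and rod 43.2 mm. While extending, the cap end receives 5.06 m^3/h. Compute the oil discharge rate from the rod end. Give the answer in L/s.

Cap-side area A_cap = π/4 × (63.5 mm)² = 3167 mm^2
Rod-side annular area A_ann = π/4 × (63.5² − 43.2²) = 1701 mm^2
Piston speed v = Q_in/A_cap; rod-end outflow Q_out = v × A_ann = Q_in × A_ann/A_cap.

Q_out ≈ 0.755 L/s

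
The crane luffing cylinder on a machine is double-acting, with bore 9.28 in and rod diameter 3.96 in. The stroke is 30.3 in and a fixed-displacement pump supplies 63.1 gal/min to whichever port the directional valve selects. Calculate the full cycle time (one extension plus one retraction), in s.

Cap-side area A_cap = π/4 × (9.28 in)² = 67.64 in^2
Rod-side annular area A_ann = π/4 × (9.28² − 3.96²) = 55.32 in^2
t_ext = A_cap·L/Q = 8.436 s
t_ret = A_ann·L/Q = 6.900 s
t_cycle = t_ext + t_ret

t ≈ 15.3 s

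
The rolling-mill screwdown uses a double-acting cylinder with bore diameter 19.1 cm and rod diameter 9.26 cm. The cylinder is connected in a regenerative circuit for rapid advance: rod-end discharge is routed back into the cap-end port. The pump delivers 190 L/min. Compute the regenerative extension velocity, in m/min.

v ≈ 28.2 m/min

In regeneration the rod-end outflow joins the pump flow into the cap end, so the net volume the pump must supply per unit advance equals the rod cross-section area.
Rod cross-section A_rod = π/4 × (9.26 cm)² = 67.35 cm^2
v = Q_pump / A_rod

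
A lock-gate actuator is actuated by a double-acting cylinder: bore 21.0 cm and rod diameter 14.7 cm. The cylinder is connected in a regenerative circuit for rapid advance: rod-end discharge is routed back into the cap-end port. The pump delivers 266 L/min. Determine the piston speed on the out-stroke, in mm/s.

In regeneration the rod-end outflow joins the pump flow into the cap end, so the net volume the pump must supply per unit advance equals the rod cross-section area.
Rod cross-section A_rod = π/4 × (14.7 cm)² = 169.7 cm^2
v = Q_pump / A_rod

v ≈ 261 mm/s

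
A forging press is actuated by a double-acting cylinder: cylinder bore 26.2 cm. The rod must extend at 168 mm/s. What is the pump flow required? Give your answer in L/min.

Cap-side area A_cap = π/4 × (26.2 cm)² = 539.1 cm^2
Q = A × v

Q ≈ 543 L/min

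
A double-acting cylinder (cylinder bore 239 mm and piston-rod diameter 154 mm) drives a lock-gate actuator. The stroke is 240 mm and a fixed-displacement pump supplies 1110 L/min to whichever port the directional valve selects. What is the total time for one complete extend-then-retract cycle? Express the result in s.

Cap-side area A_cap = π/4 × (239 mm)² = 44860 mm^2
Rod-side annular area A_ann = π/4 × (239² − 154²) = 26240 mm^2
t_ext = A_cap·L/Q = 0.5820 s
t_ret = A_ann·L/Q = 0.3404 s
t_cycle = t_ext + t_ret

t ≈ 0.922 s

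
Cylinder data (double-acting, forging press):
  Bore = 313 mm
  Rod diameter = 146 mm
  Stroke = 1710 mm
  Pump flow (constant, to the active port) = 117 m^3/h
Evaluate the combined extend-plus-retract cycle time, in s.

Cap-side area A_cap = π/4 × (313 mm)² = 76940 mm^2
Rod-side annular area A_ann = π/4 × (313² − 146²) = 60200 mm^2
t_ext = A_cap·L/Q = 4.048 s
t_ret = A_ann·L/Q = 3.168 s
t_cycle = t_ext + t_ret

t ≈ 7.22 s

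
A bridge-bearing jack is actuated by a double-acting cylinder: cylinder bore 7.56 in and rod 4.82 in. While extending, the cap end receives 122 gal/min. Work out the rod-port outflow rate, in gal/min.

Q_out ≈ 72.4 gal/min

Cap-side area A_cap = π/4 × (7.56 in)² = 44.89 in^2
Rod-side annular area A_ann = π/4 × (7.56² − 4.82²) = 26.64 in^2
Piston speed v = Q_in/A_cap; rod-end outflow Q_out = v × A_ann = Q_in × A_ann/A_cap.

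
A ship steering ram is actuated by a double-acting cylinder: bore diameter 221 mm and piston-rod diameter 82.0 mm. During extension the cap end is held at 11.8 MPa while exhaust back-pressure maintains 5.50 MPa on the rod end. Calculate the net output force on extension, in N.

Cap-side area A_cap = π/4 × (221 mm)² = 38360 mm^2
Rod-side annular area A_ann = π/4 × (221² − 82.0²) = 33080 mm^2
Net thrust = P_cap·A_cap − P_rod·A_ann = 4.526e5 N − 1.819e5 N

F ≈ 2.71e5 N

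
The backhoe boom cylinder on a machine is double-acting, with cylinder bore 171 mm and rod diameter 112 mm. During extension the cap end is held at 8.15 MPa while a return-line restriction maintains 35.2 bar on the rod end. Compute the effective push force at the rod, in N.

Cap-side area A_cap = π/4 × (171 mm)² = 22970 mm^2
Rod-side annular area A_ann = π/4 × (171² − 112²) = 13110 mm^2
Net thrust = P_cap·A_cap − P_rod·A_ann = 1.872e5 N − 46160 N

F ≈ 1.41e5 N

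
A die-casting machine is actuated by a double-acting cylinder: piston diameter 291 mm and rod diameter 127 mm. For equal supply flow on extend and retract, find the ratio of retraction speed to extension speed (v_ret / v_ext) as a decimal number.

Cap-side area A_cap = π/4 × (291 mm)² = 66510 mm^2
Rod-side annular area A_ann = π/4 × (291² − 127²) = 53840 mm^2
For equal Q, v ∝ 1/A, so v_ret/v_ext = A_cap/A_ann.

v_ret/v_ext ≈ 1.24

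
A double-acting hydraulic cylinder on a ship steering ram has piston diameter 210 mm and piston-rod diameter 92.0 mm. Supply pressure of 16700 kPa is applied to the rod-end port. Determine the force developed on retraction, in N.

F ≈ 4.67e5 N

Rod-side annular area A_ann = π/4 × (210² − 92.0²) = 27990 mm^2
On retraction the pressure acts on the annular area (bore minus rod).
F = P × A_ann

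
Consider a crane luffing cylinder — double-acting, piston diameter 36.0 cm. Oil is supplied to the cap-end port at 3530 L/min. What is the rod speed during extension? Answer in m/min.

Cap-side area A_cap = π/4 × (36.0 cm)² = 1018 cm^2
v = Q / A

v ≈ 34.7 m/min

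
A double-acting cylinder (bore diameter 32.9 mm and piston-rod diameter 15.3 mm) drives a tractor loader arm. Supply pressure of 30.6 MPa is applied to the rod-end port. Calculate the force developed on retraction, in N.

F ≈ 20400 N

Rod-side annular area A_ann = π/4 × (32.9² − 15.3²) = 666.3 mm^2
On retraction the pressure acts on the annular area (bore minus rod).
F = P × A_ann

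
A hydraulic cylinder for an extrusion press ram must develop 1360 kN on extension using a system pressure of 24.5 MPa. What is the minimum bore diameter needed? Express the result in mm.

D ≈ 266 mm

Extension force acts on the full piston face: F = P × (π/4)D².
D = √(4F / (πP)) = √(4 × 1360 kN / (π × 24.5 MPa))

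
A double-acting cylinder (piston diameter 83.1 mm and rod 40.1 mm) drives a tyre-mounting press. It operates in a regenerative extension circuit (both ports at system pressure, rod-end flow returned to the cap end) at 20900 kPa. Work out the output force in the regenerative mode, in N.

With equal pressure on both faces, forces on the annular region cancel; the net push is pressure × rod cross-section.
Rod cross-section A_rod = π/4 × (40.1 mm)² = 1263 mm^2
F = P × A_rod

F ≈ 26400 N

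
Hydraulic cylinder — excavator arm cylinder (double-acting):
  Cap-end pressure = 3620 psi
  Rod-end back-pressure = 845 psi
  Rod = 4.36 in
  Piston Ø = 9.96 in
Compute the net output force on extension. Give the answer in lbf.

Cap-side area A_cap = π/4 × (9.96 in)² = 77.91 in^2
Rod-side annular area A_ann = π/4 × (9.96² − 4.36²) = 62.98 in^2
Net thrust = P_cap·A_cap − P_rod·A_ann = 2.820e5 lbf − 53220 lbf

F ≈ 2.29e5 lbf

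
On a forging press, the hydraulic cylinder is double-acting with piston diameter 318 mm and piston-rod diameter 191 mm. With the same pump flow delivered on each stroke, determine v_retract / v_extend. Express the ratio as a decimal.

Cap-side area A_cap = π/4 × (318 mm)² = 79420 mm^2
Rod-side annular area A_ann = π/4 × (318² − 191²) = 50770 mm^2
For equal Q, v ∝ 1/A, so v_ret/v_ext = A_cap/A_ann.

v_ret/v_ext ≈ 1.56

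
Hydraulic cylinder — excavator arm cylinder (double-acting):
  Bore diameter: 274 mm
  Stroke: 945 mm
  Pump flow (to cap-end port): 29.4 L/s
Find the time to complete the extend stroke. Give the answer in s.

t ≈ 1.90 s

Cap-side area A_cap = π/4 × (274 mm)² = 58960 mm^2
Swept volume V = A × L; t = V / Q = A·L / Q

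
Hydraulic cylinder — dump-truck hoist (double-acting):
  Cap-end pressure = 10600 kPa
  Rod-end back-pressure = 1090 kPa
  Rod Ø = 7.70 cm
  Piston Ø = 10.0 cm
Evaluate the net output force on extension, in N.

F ≈ 79800 N

Cap-side area A_cap = π/4 × (10.0 cm)² = 78.54 cm^2
Rod-side annular area A_ann = π/4 × (10.0² − 7.70²) = 31.97 cm^2
Net thrust = P_cap·A_cap − P_rod·A_ann = 83250 N − 3485 N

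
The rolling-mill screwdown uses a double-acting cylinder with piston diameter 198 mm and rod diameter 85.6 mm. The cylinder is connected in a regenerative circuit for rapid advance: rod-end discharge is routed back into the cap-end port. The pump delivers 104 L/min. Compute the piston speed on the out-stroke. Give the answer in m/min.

v ≈ 18.1 m/min

In regeneration the rod-end outflow joins the pump flow into the cap end, so the net volume the pump must supply per unit advance equals the rod cross-section area.
Rod cross-section A_rod = π/4 × (85.6 mm)² = 5755 mm^2
v = Q_pump / A_rod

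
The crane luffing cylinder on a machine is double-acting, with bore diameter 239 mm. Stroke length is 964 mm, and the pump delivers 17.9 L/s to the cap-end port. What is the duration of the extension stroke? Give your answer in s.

Cap-side area A_cap = π/4 × (239 mm)² = 44860 mm^2
Swept volume V = A × L; t = V / Q = A·L / Q

t ≈ 2.42 s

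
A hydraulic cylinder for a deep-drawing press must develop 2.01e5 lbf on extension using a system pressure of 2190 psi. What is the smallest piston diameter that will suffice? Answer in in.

D ≈ 10.8 in

Extension force acts on the full piston face: F = P × (π/4)D².
D = √(4F / (πP)) = √(4 × 2.01e5 lbf / (π × 2190 psi))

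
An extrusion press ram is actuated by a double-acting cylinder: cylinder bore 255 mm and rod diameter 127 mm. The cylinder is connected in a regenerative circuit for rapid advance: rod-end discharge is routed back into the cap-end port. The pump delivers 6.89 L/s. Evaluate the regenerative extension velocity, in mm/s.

In regeneration the rod-end outflow joins the pump flow into the cap end, so the net volume the pump must supply per unit advance equals the rod cross-section area.
Rod cross-section A_rod = π/4 × (127 mm)² = 12670 mm^2
v = Q_pump / A_rod

v ≈ 544 mm/s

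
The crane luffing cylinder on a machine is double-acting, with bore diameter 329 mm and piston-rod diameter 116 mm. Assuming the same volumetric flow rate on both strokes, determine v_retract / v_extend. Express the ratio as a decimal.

v_ret/v_ext ≈ 1.14

Cap-side area A_cap = π/4 × (329 mm)² = 85010 mm^2
Rod-side annular area A_ann = π/4 × (329² − 116²) = 74440 mm^2
For equal Q, v ∝ 1/A, so v_ret/v_ext = A_cap/A_ann.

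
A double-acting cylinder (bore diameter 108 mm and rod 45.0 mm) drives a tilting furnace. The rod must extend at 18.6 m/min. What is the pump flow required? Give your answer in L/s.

Q ≈ 2.84 L/s

Cap-side area A_cap = π/4 × (108 mm)² = 9161 mm^2
Q = A × v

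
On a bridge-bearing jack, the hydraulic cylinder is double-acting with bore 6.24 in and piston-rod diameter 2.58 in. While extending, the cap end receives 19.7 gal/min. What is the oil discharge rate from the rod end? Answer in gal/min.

Cap-side area A_cap = π/4 × (6.24 in)² = 30.58 in^2
Rod-side annular area A_ann = π/4 × (6.24² − 2.58²) = 25.35 in^2
Piston speed v = Q_in/A_cap; rod-end outflow Q_out = v × A_ann = Q_in × A_ann/A_cap.

Q_out ≈ 16.3 gal/min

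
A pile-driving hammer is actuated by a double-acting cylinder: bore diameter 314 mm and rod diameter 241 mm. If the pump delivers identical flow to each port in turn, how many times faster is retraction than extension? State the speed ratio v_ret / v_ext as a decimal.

v_ret/v_ext ≈ 2.43

Cap-side area A_cap = π/4 × (314 mm)² = 77440 mm^2
Rod-side annular area A_ann = π/4 × (314² − 241²) = 31820 mm^2
For equal Q, v ∝ 1/A, so v_ret/v_ext = A_cap/A_ann.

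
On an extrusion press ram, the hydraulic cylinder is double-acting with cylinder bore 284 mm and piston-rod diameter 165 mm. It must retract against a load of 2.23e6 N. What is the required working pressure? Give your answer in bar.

P ≈ 531 bar

Rod-side annular area A_ann = π/4 × (284² − 165²) = 41960 mm^2
Retraction: pressure acts on the annular area.
P = F / A = 2.23e6 N / A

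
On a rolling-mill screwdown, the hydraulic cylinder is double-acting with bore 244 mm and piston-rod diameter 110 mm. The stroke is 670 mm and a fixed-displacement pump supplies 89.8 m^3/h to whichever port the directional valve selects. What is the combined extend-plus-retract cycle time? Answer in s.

t ≈ 2.26 s

Cap-side area A_cap = π/4 × (244 mm)² = 46760 mm^2
Rod-side annular area A_ann = π/4 × (244² − 110²) = 37260 mm^2
t_ext = A_cap·L/Q = 1.256 s
t_ret = A_ann·L/Q = 1.001 s
t_cycle = t_ext + t_ret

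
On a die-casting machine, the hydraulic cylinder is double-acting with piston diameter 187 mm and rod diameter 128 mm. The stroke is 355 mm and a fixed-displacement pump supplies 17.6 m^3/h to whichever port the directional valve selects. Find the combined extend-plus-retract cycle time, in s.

t ≈ 3.05 s

Cap-side area A_cap = π/4 × (187 mm)² = 27460 mm^2
Rod-side annular area A_ann = π/4 × (187² − 128²) = 14600 mm^2
t_ext = A_cap·L/Q = 1.994 s
t_ret = A_ann·L/Q = 1.060 s
t_cycle = t_ext + t_ret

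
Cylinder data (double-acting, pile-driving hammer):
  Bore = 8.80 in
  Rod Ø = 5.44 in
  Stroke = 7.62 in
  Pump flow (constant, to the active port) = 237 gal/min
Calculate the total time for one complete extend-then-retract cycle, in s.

Cap-side area A_cap = π/4 × (8.80 in)² = 60.82 in^2
Rod-side annular area A_ann = π/4 × (8.80² − 5.44²) = 37.58 in^2
t_ext = A_cap·L/Q = 0.5079 s
t_ret = A_ann·L/Q = 0.3138 s
t_cycle = t_ext + t_ret

t ≈ 0.822 s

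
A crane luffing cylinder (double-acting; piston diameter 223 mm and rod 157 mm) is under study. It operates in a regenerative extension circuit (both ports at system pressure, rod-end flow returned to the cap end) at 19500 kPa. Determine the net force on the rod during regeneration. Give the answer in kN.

With equal pressure on both faces, forces on the annular region cancel; the net push is pressure × rod cross-section.
Rod cross-section A_rod = π/4 × (157 mm)² = 19360 mm^2
F = P × A_rod

F ≈ 378 kN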